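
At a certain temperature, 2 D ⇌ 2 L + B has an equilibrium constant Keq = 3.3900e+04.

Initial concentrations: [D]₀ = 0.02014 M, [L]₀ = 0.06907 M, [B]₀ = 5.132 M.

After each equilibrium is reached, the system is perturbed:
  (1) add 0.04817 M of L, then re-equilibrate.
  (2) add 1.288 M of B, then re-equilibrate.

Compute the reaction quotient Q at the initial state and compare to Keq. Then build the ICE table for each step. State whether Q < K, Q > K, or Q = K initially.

Q₀ = 60.36; Q < K (proceeds forward)

Q₀ = 60.36 vs Keq = 3.3900e+04 ⇒ Q<K, forward
Step 1:
                  D         L         B
  init      0.02014   0.06907     5.132
  Δ        -0.01905   0.01905  0.009527
  eq       0.001085   0.08812     5.142
  solve Keq expr → x = 0.009527; check Q = 3.3900e+04
Then add 0.04817 M of L.
Step 2:
                  D         L         B
  init     0.001085    0.1363     5.142
  Δ       5.8597e-04 -5.8597e-04 -2.9298e-04
  eq       0.001671    0.1357     5.141
  solve Keq expr → x = -2.9298e-04; check Q = 3.3900e+04
Then add 1.288 M of B.
Step 3:
                  D         L         B
  init     0.001671    0.1357     6.429
  Δ       1.9496e-04 -1.9496e-04 -9.7478e-05
  eq       0.001866    0.1355     6.429
  solve Keq expr → x = -9.7478e-05; check Q = 3.3900e+04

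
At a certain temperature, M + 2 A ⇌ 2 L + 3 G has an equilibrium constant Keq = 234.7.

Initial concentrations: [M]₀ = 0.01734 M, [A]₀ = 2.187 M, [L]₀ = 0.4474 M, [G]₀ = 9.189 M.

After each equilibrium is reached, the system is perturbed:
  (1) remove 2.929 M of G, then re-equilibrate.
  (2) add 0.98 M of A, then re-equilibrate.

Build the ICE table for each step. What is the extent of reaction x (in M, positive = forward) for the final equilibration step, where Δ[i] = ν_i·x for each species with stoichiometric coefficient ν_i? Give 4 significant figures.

x = 0.01484 M

Q₀ = 1873 vs Keq = 234.7 ⇒ Q>K, reverse
Step 1:
                   M          A          L          G
  init       0.01734      2.187     0.4474      9.189
  Δ           0.0526     0.1052    -0.1052    -0.1578
  eq         0.06994      2.292     0.3422      9.031
  solve Keq expr → x = -0.0526; check Q = 234.7
Then remove 2.929 M of G.
Step 2:
                   M          A          L          G
  init       0.06994      2.292     0.3422      6.102
  Δ         -0.03492   -0.06984    0.06984     0.1048
  eq         0.03502      2.222      0.412      6.207
  solve Keq expr → x = 0.03492; check Q = 234.7
Then add 0.98 M of A.
Step 3:
                   M          A          L          G
  init       0.03502      3.202      0.412      6.207
  Δ         -0.01484   -0.02969    0.02969    0.04453
  eq         0.02018      3.173     0.4417      6.251
  solve Keq expr → x = 0.01484; check Q = 234.7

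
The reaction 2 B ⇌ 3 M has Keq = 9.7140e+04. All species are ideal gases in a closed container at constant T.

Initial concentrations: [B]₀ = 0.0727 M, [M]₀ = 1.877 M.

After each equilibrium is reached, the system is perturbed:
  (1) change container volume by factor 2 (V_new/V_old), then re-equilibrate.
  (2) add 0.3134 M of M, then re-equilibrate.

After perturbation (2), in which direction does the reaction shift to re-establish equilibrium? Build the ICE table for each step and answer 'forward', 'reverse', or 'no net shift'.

Direction: reverse

Q₀ = 1251 vs Keq = 9.7140e+04 ⇒ Q<K, forward
Step 1:
                  B         M
  init       0.0727     1.877
  Δ        -0.06381   0.09572
  eq        0.00889     1.973
  solve Keq expr → x = 0.03191; check Q = 9.7140e+04
Then change container volume by factor 2 (V_new/V_old).
Step 2:
                  B         M
  init     0.004445    0.9864
  Δ       -0.001293  0.001939
  eq       0.003152    0.9883
  solve Keq expr → x = 6.4631e-04; check Q = 9.7140e+04
Then add 0.3134 M of M.
Step 3:
                  B         M
  init     0.003152     1.302
  Δ          0.0016 -0.002399
  eq       0.004752     1.299
  solve Keq expr → x = -7.9976e-04; check Q = 9.7140e+04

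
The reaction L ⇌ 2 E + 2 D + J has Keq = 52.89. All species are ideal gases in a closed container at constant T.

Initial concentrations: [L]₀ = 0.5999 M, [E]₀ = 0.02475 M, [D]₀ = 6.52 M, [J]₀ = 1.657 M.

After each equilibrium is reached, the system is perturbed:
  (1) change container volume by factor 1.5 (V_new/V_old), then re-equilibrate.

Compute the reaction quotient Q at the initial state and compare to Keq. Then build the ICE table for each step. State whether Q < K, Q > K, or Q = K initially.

Q₀ = 0.07193 vs Keq = 52.89 ⇒ Q<K, forward
Step 1:
                  L         E         D         J
  init       0.5999   0.02475      6.52     1.657
  Δ         -0.2219    0.4437    0.4437    0.2219
  eq          0.378    0.4685     6.964     1.879
  solve Keq expr → x = 0.2219; check Q = 52.89
Then change container volume by factor 1.5 (V_new/V_old).
Step 2:
                  L         E         D         J
  init        0.252    0.3123     4.642     1.253
  Δ        -0.09783    0.1957    0.1957   0.09783
  eq         0.1542     0.508     4.838      1.35
  solve Keq expr → x = 0.09783; check Q = 52.89

Q₀ = 0.07193; Q < K (proceeds forward)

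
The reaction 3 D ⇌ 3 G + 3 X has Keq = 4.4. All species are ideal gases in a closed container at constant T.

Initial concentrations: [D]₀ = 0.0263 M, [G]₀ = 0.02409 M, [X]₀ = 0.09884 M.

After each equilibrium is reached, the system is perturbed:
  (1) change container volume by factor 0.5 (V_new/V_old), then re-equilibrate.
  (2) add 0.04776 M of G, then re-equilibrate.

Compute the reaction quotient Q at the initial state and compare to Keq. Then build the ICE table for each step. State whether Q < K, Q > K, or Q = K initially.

Q₀ = 7.4206e-04 vs Keq = 4.4 ⇒ Q<K, forward
Step 1:
                   D          G          X
  I           0.0263    0.02409    0.09884
  C         -0.02282    0.02282    0.02282
  E         0.003483    0.04691     0.1217
  solve Keq expr → x = 0.007606; check Q = 4.4
Then change container volume by factor 0.5 (V_new/V_old).
Step 2:
                   D          G          X
  I         0.006965    0.09381     0.2433
  C         0.005794  -0.005794  -0.005794
  E          0.01276    0.08802     0.2375
  solve Keq expr → x = -0.001931; check Q = 4.4
Then add 0.04776 M of G.
Step 3:
                   D          G          X
  I          0.01276     0.1358     0.2375
  C         0.005654  -0.005654  -0.005654
  E          0.01841     0.1301     0.2319
  solve Keq expr → x = -0.001885; check Q = 4.4

Q₀ = 7.4206e-04; Q < K (proceeds forward)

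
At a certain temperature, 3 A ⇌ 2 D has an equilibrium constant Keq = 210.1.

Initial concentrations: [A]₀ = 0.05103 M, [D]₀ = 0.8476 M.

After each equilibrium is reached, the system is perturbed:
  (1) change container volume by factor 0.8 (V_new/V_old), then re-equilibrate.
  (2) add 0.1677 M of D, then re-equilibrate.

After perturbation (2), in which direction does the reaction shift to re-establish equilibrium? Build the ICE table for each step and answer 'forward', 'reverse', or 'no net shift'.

Q₀ = 5406 vs Keq = 210.1 ⇒ Q>K, reverse
Step 1:
                  A         D
  init      0.05103    0.8476
  Δ         0.09225   -0.0615
  eq         0.1433    0.7861
  solve Keq expr → x = -0.03075; check Q = 210.1
Then change container volume by factor 0.8 (V_new/V_old).
Step 2:
                  A         D
  init       0.1791    0.9826
  Δ        -0.01194  0.007961
  eq         0.1672    0.9906
  solve Keq expr → x = 0.00398; check Q = 210.1
Then add 0.1677 M of D.
Step 3:
                  A         D
  init       0.1672     1.158
  Δ         0.01715  -0.01143
  eq         0.1843     1.147
  solve Keq expr → x = -0.005716; check Q = 210.1

Direction: reverse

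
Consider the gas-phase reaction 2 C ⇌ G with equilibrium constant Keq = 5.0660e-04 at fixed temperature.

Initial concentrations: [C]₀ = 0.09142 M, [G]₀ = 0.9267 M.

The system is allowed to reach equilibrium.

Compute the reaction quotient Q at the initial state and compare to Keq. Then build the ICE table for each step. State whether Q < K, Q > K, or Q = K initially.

Q₀ = 110.9; Q > K (proceeds reverse)

Q₀ = 110.9 vs Keq = 5.0660e-04 ⇒ Q>K, reverse
Step 1:
                  C         G
  Initial   0.09142    0.9267
  Change       1.85   -0.9248
  Equil       1.941  0.001909
  solve Keq expr → x = -0.9248; check Q = 5.0660e-04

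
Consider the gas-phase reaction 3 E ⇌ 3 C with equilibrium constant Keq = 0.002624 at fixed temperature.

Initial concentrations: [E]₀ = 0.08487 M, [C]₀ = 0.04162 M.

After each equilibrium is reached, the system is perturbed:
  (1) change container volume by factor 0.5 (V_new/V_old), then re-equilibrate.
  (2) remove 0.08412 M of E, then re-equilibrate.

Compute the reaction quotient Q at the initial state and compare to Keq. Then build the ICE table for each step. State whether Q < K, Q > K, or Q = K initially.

Q₀ = 0.1179; Q > K (proceeds reverse)

Q₀ = 0.1179 vs Keq = 0.002624 ⇒ Q>K, reverse
Step 1:
                    E           C
  Initial     0.08487     0.04162
  Change      0.02629    -0.02629
  Equil        0.1112     0.01533
  solve Keq expr → x = -0.008763; check Q = 0.002624
Then change container volume by factor 0.5 (V_new/V_old).
Step 2:
                    E           C
  Initial      0.2223     0.03066
  Change            0           0
  Equil        0.2223     0.03066
  solve Keq expr → x = 0; check Q = 0.002624
Then remove 0.08412 M of E.
Step 3:
                    E           C
  Initial      0.1382     0.03066
  Change       0.0102     -0.0102
  Equil        0.1484     0.02047
  solve Keq expr → x = -0.003399; check Q = 0.002624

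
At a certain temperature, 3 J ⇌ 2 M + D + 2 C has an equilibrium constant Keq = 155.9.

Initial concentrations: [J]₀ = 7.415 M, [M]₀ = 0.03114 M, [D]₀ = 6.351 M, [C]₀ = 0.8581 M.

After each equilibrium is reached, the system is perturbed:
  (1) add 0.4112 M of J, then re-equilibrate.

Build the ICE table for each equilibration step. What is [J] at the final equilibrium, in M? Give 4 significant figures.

Q₀ = 1.1123e-05 vs Keq = 155.9 ⇒ Q<K, forward
Step 1:
                   J          M          D          C
  init         7.415    0.03114      6.351     0.8581
  Δ           -5.158      3.438      1.719      3.438
  eq           2.257       3.47       8.07      4.297
  solve Keq expr → x = 1.719; check Q = 155.9
Then add 0.4112 M of J.
Step 2:
                   J          M          D          C
  init         2.669       3.47       8.07      4.297
  Δ          -0.2637     0.1758     0.0879     0.1758
  eq           2.405      3.645      8.158      4.472
  solve Keq expr → x = 0.0879; check Q = 155.9

[J]_eq = 2.405 M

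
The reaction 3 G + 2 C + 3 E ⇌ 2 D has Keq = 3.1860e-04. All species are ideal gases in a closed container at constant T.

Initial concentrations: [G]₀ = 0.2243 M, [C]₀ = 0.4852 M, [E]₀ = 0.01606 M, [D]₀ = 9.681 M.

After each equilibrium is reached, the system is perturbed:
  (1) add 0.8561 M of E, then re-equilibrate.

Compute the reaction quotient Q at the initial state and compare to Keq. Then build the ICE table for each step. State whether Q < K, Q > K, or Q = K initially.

Q₀ = 8.5168e+09; Q > K (proceeds reverse)

Q₀ = 8.5168e+09 vs Keq = 3.1860e-04 ⇒ Q>K, reverse
Step 1:
                   G          C          E          D
  init        0.2243     0.4852    0.01606      9.681
  Δ            4.592      3.061      4.592     -3.061
  eq           4.816      3.547      4.608       6.62
  solve Keq expr → x = -1.531; check Q = 3.1860e-04
Then add 0.8561 M of E.
Step 2:
                   G          C          E          D
  init         4.816      3.547      5.464       6.62
  Δ          -0.2854    -0.1903    -0.2854     0.1903
  eq           4.531      3.356      5.179       6.81
  solve Keq expr → x = 0.09514; check Q = 3.1860e-04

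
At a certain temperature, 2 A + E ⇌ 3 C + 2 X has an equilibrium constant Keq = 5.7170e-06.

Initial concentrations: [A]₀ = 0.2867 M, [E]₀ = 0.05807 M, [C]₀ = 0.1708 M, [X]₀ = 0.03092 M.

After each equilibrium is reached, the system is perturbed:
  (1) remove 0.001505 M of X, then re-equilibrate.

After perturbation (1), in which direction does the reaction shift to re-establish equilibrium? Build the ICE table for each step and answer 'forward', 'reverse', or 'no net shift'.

Q₀ = 9.9801e-04 vs Keq = 5.7170e-06 ⇒ Q>K, reverse
Step 1:
                   A          E          C          X
  I           0.2867    0.05807     0.1708    0.03092
  C          0.02669    0.01334   -0.04003   -0.02669
  E           0.3134    0.07141     0.1308   0.004234
  solve Keq expr → x = -0.01334; check Q = 5.7170e-06
Then remove 0.001505 M of X.
Step 2:
                   A          E          C          X
  I           0.3134    0.07141     0.1308   0.002729
  C        -0.001369 -6.8465e-04   0.002054   0.001369
  E            0.312    0.07073     0.1328   0.004099
  solve Keq expr → x = 6.8465e-04; check Q = 5.7170e-06

Direction: forward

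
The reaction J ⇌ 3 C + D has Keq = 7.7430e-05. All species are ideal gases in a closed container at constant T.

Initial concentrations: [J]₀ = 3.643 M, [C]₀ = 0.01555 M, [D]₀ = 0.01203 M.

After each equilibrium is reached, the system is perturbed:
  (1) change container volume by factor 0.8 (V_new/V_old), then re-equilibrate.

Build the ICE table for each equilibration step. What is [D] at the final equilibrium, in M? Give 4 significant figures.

Q₀ = 1.2416e-08 vs Keq = 7.7430e-05 ⇒ Q<K, forward
Step 1:
                    J           C           D
  I             3.643     0.01555     0.01203
  C          -0.04984      0.1495     0.04984
  E             3.593      0.1651     0.06187
  solve Keq expr → x = 0.04984; check Q = 7.7430e-05
Then change container volume by factor 0.8 (V_new/V_old).
Step 2:
                    J           C           D
  I             4.491      0.2063     0.07733
  C           0.01086    -0.03258    -0.01086
  E             4.502      0.1737     0.06647
  solve Keq expr → x = -0.01086; check Q = 7.7430e-05

[D]_eq = 0.06647 M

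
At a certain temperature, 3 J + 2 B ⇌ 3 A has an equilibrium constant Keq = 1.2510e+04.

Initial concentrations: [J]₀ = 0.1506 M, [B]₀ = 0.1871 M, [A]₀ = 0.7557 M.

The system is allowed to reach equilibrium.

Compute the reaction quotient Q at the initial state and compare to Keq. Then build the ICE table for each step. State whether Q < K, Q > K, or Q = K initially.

Q₀ = 3609 vs Keq = 1.2510e+04 ⇒ Q<K, forward
Step 1:
                    J           B           A
  Initial      0.1506      0.1871      0.7557
  Change     -0.03624    -0.02416     0.03624
  Equil        0.1144      0.1629      0.7919
  solve Keq expr → x = 0.01208; check Q = 1.2510e+04

Q₀ = 3609; Q < K (proceeds forward)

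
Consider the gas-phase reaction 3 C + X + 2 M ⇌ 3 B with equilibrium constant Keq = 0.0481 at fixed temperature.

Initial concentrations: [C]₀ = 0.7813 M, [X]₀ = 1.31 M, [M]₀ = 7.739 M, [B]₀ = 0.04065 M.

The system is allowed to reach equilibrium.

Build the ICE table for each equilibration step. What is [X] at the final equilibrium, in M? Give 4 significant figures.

Q₀ = 1.7951e-06 vs Keq = 0.0481 ⇒ Q<K, forward
Step 1:
                  C         X         M         B
  Initial    0.7813      1.31     7.739   0.04065
  Change    -0.4468   -0.1489   -0.2978    0.4468
  Equil      0.3345     1.161     7.441    0.4874
  solve Keq expr → x = 0.1489; check Q = 0.0481

[X]_eq = 1.161 M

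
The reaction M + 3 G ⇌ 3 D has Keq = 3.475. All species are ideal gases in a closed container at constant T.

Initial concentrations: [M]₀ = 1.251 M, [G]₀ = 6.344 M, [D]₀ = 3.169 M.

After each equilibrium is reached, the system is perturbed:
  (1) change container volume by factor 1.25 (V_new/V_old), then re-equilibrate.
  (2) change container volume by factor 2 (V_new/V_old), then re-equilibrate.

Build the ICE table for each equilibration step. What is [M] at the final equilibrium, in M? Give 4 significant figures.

[M]_eq = 0.2885 M

Q₀ = 0.09964 vs Keq = 3.475 ⇒ Q<K, forward
Step 1:
                    M           G           D
  I             1.251       6.344       3.169
  C           -0.7001        -2.1         2.1
  E            0.5509       4.244       5.269
  solve Keq expr → x = 0.7001; check Q = 3.475
Then change container volume by factor 1.25 (V_new/V_old).
Step 2:
                    M           G           D
  I            0.4407       3.395       4.215
  C           0.03204     0.09612    -0.09612
  E            0.4728       3.491       4.119
  solve Keq expr → x = -0.03204; check Q = 3.475
Then change container volume by factor 2 (V_new/V_old).
Step 3:
                    M           G           D
  I            0.2364       1.746        2.06
  C           0.05209      0.1563     -0.1563
  E            0.2885       1.902       1.903
  solve Keq expr → x = -0.05209; check Q = 3.475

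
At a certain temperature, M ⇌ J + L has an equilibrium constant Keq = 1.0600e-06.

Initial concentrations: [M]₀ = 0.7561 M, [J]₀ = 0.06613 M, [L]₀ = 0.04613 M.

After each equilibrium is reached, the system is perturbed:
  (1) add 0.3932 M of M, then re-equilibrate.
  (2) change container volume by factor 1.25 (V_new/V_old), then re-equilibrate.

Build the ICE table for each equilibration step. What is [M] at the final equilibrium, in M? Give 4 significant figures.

[M]_eq = 0.9563 M

Q₀ = 0.004035 vs Keq = 1.0600e-06 ⇒ Q>K, reverse
Step 1:
                  M         J         L
  init       0.7561   0.06613   0.04613
  Δ         0.04609  -0.04609  -0.04609
  eq         0.8022   0.02004 4.2426e-05
  solve Keq expr → x = -0.04609; check Q = 1.0600e-06
Then add 0.3932 M of M.
Step 2:
                  M         J         L
  init        1.195   0.02004 4.2426e-05
  Δ       -2.0729e-05 2.0729e-05 2.0729e-05
  eq          1.195   0.02006 6.3155e-05
  solve Keq expr → x = 2.0729e-05; check Q = 1.0600e-06
Then change container volume by factor 1.25 (V_new/V_old).
Step 3:
                  M         J         L
  init       0.9563   0.01605 5.0524e-05
  Δ       -1.2581e-05 1.2581e-05 1.2581e-05
  eq         0.9563   0.01606 6.3105e-05
  solve Keq expr → x = 1.2581e-05; check Q = 1.0600e-06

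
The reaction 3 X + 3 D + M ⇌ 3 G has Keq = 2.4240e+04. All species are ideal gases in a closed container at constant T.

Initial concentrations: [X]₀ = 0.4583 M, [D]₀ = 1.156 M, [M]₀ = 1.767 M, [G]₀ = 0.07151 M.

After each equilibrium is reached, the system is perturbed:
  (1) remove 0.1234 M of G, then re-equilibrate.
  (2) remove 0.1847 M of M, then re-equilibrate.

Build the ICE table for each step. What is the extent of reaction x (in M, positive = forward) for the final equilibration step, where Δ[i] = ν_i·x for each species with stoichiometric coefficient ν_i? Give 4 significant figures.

Q₀ = 0.001392 vs Keq = 2.4240e+04 ⇒ Q<K, forward
Step 1:
                    X           D           M           G
  I            0.4583       1.156       1.767     0.07151
  C           -0.4375     -0.4375     -0.1458      0.4375
  E           0.02084      0.7185       1.621       0.509
  solve Keq expr → x = 0.1458; check Q = 2.4240e+04
Then remove 0.1234 M of G.
Step 2:
                    X           D           M           G
  I           0.02084      0.7185       1.621      0.3856
  C         -0.004746   -0.004746   -0.001582    0.004746
  E           0.01609      0.7138        1.62      0.3903
  solve Keq expr → x = 0.001582; check Q = 2.4240e+04
Then remove 0.1847 M of M.
Step 3:
                    X           D           M           G
  I           0.01609      0.7138       1.435      0.3903
  C        6.2070e-04  6.2070e-04  2.0690e-04 -6.2070e-04
  E           0.01671      0.7144       1.435      0.3897
  solve Keq expr → x = -2.0690e-04; check Q = 2.4240e+04

x = -2.0690e-04 M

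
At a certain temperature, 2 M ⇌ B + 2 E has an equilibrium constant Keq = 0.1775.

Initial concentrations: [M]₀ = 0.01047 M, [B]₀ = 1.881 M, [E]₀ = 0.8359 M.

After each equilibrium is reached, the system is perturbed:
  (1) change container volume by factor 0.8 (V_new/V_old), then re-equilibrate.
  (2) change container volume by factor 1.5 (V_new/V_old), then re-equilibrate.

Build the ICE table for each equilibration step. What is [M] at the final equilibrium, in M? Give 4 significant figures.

Q₀ = 1.1990e+04 vs Keq = 0.1775 ⇒ Q>K, reverse
Step 1:
                   M          B          E
  init       0.01047      1.881     0.8359
  Δ           0.6229    -0.3115    -0.6229
  eq          0.6334       1.57      0.213
  solve Keq expr → x = -0.3115; check Q = 0.1775
Then change container volume by factor 0.8 (V_new/V_old).
Step 2:
                   M          B          E
  init        0.7917      1.962     0.2662
  Δ           0.0211   -0.01055    -0.0211
  eq          0.8128      1.951     0.2451
  solve Keq expr → x = -0.01055; check Q = 0.1775
Then change container volume by factor 1.5 (V_new/V_old).
Step 3:
                   M          B          E
  init        0.5419      1.301     0.1634
  Δ         -0.02613    0.01306    0.02613
  eq          0.5158      1.314     0.1896
  solve Keq expr → x = 0.01306; check Q = 0.1775

[M]_eq = 0.5158 M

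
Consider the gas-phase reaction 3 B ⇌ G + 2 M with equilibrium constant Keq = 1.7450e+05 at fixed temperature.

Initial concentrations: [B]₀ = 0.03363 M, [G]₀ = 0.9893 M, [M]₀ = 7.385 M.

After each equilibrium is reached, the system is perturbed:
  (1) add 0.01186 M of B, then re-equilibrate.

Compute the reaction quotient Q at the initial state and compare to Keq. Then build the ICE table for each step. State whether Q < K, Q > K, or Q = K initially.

Q₀ = 1.4186e+06 vs Keq = 1.7450e+05 ⇒ Q>K, reverse
Step 1:
                  B         G         M
  init      0.03363    0.9893     7.385
  Δ          0.0336   -0.0112   -0.0224
  eq        0.06723    0.9781     7.363
  solve Keq expr → x = -0.0112; check Q = 1.7450e+05
Then add 0.01186 M of B.
Step 2:
                  B         G         M
  init      0.07909    0.9781     7.363
  Δ        -0.01172  0.003908  0.007815
  eq        0.06737     0.982      7.37
  solve Keq expr → x = 0.003908; check Q = 1.7450e+05

Q₀ = 1.4186e+06; Q > K (proceeds reverse)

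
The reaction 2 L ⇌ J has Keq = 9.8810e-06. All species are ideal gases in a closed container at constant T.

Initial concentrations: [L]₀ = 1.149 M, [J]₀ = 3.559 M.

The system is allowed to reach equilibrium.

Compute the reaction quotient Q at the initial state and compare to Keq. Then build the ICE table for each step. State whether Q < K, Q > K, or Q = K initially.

Q₀ = 2.696 vs Keq = 9.8810e-06 ⇒ Q>K, reverse
Step 1:
                  L         J
  I           1.149     3.559
  C           7.117    -3.558
  E           8.266 6.7508e-04
  solve Keq expr → x = -3.558; check Q = 9.8810e-06

Q₀ = 2.696; Q > K (proceeds reverse)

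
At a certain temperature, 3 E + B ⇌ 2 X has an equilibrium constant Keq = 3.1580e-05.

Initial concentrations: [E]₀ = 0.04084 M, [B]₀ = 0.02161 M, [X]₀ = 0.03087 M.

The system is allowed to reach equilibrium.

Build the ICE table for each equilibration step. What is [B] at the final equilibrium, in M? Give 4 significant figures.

[B]_eq = 0.03703 M

Q₀ = 647.4 vs Keq = 3.1580e-05 ⇒ Q>K, reverse
Step 1:
                    E           B           X
  Initial     0.04084     0.02161     0.03087
  Change      0.04626     0.01542    -0.03084
  Equil        0.0871     0.03703  2.7800e-05
  solve Keq expr → x = -0.01542; check Q = 3.1580e-05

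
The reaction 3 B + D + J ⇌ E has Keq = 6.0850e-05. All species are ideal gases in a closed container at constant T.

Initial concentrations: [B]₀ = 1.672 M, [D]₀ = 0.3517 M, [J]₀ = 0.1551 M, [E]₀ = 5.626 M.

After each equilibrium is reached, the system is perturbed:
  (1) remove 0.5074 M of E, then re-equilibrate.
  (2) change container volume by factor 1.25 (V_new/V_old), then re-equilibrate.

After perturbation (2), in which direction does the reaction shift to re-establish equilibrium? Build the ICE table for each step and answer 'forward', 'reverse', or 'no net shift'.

Q₀ = 22.07 vs Keq = 6.0850e-05 ⇒ Q>K, reverse
Step 1:
                    B           D           J           E
  Initial       1.672      0.3517      0.1551       5.626
  Change        11.05       3.684       3.684      -3.684
  Equil         12.72       4.036       3.839       1.942
  solve Keq expr → x = -3.684; check Q = 6.0850e-05
Then remove 0.5074 M of E.
Step 2:
                    B           D           J           E
  Initial       12.72       4.036       3.839       1.435
  Change      -0.4779     -0.1593     -0.1593      0.1593
  Equil         12.25       3.876        3.68       1.594
  solve Keq expr → x = 0.1593; check Q = 6.0850e-05
Then change container volume by factor 1.25 (V_new/V_old).
Step 3:
                    B           D           J           E
  Initial       9.797       3.101       2.944       1.275
  Change        1.106      0.3687      0.3687     -0.3687
  Equil          10.9        3.47       3.313      0.9065
  solve Keq expr → x = -0.3687; check Q = 6.0850e-05

Direction: reverse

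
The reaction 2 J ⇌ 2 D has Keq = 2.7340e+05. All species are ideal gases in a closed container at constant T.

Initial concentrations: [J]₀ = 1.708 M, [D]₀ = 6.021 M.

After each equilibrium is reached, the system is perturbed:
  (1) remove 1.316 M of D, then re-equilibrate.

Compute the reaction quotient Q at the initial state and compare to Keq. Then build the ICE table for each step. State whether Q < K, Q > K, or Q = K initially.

Q₀ = 12.43; Q < K (proceeds forward)

Q₀ = 12.43 vs Keq = 2.7340e+05 ⇒ Q<K, forward
Step 1:
                    J           D
  Initial       1.708       6.021
  Change       -1.693       1.693
  Equil       0.01475       7.714
  solve Keq expr → x = 0.8466; check Q = 2.7340e+05
Then remove 1.316 M of D.
Step 2:
                    J           D
  Initial     0.01475       6.398
  Change    -0.002512    0.002512
  Equil       0.01224       6.401
  solve Keq expr → x = 0.001256; check Q = 2.7340e+05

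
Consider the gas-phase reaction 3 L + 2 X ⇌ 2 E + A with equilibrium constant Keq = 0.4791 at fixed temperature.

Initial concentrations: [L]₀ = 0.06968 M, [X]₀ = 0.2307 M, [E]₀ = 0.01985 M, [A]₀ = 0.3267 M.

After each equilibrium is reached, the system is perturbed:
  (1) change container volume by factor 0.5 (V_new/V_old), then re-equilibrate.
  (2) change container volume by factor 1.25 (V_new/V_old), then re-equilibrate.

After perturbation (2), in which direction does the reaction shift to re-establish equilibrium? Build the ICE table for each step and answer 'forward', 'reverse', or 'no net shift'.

Direction: reverse

Q₀ = 7.149 vs Keq = 0.4791 ⇒ Q>K, reverse
Step 1:
                    L           X           E           A
  Initial     0.06968      0.2307     0.01985      0.3267
  Change      0.01818     0.01212    -0.01212    -0.00606
  Equil       0.08786      0.2428     0.00773      0.3206
  solve Keq expr → x = -0.00606; check Q = 0.4791
Then change container volume by factor 0.5 (V_new/V_old).
Step 2:
                    L           X           E           A
  Initial      0.1757      0.4856     0.01546      0.6413
  Change     -0.01597    -0.01065     0.01065    0.005323
  Equil        0.1598       0.475     0.02611      0.6466
  solve Keq expr → x = 0.005323; check Q = 0.4791
Then change container volume by factor 1.25 (V_new/V_old).
Step 3:
                    L           X           E           A
  Initial      0.1278        0.38     0.02089      0.5173
  Change     0.004635     0.00309    -0.00309   -0.001545
  Equil        0.1324      0.3831      0.0178      0.5157
  solve Keq expr → x = -0.001545; check Q = 0.4791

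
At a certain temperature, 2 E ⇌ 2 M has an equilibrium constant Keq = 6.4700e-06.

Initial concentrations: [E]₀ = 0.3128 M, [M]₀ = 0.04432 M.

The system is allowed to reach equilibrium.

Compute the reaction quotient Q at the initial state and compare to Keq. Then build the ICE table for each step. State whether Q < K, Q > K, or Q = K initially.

Q₀ = 0.02008 vs Keq = 6.4700e-06 ⇒ Q>K, reverse
Step 1:
                  E         M
  Initial    0.3128   0.04432
  Change    0.04341  -0.04341
  Equil      0.3562 9.0607e-04
  solve Keq expr → x = -0.02171; check Q = 6.4700e-06

Q₀ = 0.02008; Q > K (proceeds reverse)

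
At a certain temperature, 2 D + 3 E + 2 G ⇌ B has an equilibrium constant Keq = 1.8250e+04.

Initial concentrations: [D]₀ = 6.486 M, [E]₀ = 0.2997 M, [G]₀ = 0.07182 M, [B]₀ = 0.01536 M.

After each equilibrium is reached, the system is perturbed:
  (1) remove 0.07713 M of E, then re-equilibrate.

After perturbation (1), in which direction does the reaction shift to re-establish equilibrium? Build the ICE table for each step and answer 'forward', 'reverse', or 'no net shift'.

Direction: reverse

Q₀ = 2.63 vs Keq = 1.8250e+04 ⇒ Q<K, forward
Step 1:
                   D          E          G          B
  init         6.486     0.2997    0.07182    0.01536
  Δ         -0.06886    -0.1033   -0.06886    0.03443
  eq           6.417     0.1964   0.002957    0.04979
  solve Keq expr → x = 0.03443; check Q = 1.8250e+04
Then remove 0.07713 M of E.
Step 2:
                   D          E          G          B
  init         6.417     0.1193   0.002957    0.04979
  Δ         0.002878   0.004317   0.002878  -0.001439
  eq            6.42     0.1236   0.005835    0.04835
  solve Keq expr → x = -0.001439; check Q = 1.8250e+04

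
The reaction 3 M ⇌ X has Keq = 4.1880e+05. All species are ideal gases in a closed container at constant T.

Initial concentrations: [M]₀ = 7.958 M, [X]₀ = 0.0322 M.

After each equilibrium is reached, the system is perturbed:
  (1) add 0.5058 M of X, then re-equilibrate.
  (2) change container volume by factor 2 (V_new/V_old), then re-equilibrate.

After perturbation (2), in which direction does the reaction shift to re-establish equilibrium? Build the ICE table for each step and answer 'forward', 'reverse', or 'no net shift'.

Direction: reverse

Q₀ = 6.3892e-05 vs Keq = 4.1880e+05 ⇒ Q<K, forward
Step 1:
                   M          X
  init         7.958     0.0322
  Δ           -7.939      2.646
  eq         0.01856      2.679
  solve Keq expr → x = 2.646; check Q = 4.1880e+05
Then add 0.5058 M of X.
Step 2:
                   M          X
  init       0.01856      3.184
  Δ         0.001101 -3.6697e-04
  eq         0.01966      3.184
  solve Keq expr → x = -3.6697e-04; check Q = 4.1880e+05
Then change container volume by factor 2 (V_new/V_old).
Step 3:
                   M          X
  init      0.009832      1.592
  Δ         0.005769  -0.001923
  eq          0.0156       1.59
  solve Keq expr → x = -0.001923; check Q = 4.1880e+05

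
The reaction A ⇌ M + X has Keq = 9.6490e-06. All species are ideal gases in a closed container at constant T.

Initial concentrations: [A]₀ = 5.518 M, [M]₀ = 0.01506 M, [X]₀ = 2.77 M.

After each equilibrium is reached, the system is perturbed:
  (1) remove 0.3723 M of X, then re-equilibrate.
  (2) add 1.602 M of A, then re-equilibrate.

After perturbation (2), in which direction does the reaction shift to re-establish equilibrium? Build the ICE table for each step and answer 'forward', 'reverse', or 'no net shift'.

Q₀ = 0.00756 vs Keq = 9.6490e-06 ⇒ Q>K, reverse
Step 1:
                    A           M           X
  init          5.518     0.01506        2.77
  Δ           0.01504    -0.01504    -0.01504
  eq            5.533  1.9379e-05       2.755
  solve Keq expr → x = -0.01504; check Q = 9.6490e-06
Then remove 0.3723 M of X.
Step 2:
                    A           M           X
  init          5.533  1.9379e-05       2.383
  Δ       -3.0280e-06  3.0280e-06  3.0280e-06
  eq            5.533  2.2407e-05       2.383
  solve Keq expr → x = 3.0280e-06; check Q = 9.6490e-06
Then add 1.602 M of A.
Step 3:
                    A           M           X
  init          7.135  2.2407e-05       2.383
  Δ       -6.4875e-06  6.4875e-06  6.4875e-06
  eq            7.135  2.8894e-05       2.383
  solve Keq expr → x = 6.4875e-06; check Q = 9.6490e-06

Direction: forward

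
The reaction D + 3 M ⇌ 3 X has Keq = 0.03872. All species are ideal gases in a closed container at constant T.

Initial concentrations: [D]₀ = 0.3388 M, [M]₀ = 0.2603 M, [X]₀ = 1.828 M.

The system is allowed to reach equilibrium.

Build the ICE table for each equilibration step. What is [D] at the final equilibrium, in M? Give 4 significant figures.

[D]_eq = 0.7827 M

Q₀ = 1022 vs Keq = 0.03872 ⇒ Q>K, reverse
Step 1:
                    D           M           X
  init         0.3388      0.2603       1.828
  Δ            0.4439       1.332      -1.332
  eq           0.7827       1.592      0.4963
  solve Keq expr → x = -0.4439; check Q = 0.03872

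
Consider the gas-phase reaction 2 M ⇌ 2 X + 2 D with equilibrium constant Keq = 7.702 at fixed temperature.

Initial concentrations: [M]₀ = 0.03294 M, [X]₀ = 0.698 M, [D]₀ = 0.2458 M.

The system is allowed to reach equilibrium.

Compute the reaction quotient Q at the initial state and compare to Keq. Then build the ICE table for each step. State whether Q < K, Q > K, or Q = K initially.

Q₀ = 27.13; Q > K (proceeds reverse)

Q₀ = 27.13 vs Keq = 7.702 ⇒ Q>K, reverse
Step 1:
                    M           X           D
  I           0.03294       0.698      0.2458
  C           0.02168    -0.02168    -0.02168
  E           0.05462      0.6763      0.2241
  solve Keq expr → x = -0.01084; check Q = 7.702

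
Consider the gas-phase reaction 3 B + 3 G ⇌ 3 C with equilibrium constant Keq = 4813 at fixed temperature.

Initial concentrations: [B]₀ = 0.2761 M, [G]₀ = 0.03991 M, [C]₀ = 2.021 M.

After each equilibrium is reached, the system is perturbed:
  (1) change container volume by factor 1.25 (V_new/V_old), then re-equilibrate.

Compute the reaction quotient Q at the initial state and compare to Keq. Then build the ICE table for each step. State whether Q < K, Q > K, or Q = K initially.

Q₀ = 6.1696e+06 vs Keq = 4813 ⇒ Q>K, reverse
Step 1:
                   B          G          C
  init        0.2761    0.03991      2.021
  Δ           0.1917     0.1917    -0.1917
  eq          0.4678     0.2316      1.829
  solve Keq expr → x = -0.0639; check Q = 4813
Then change container volume by factor 1.25 (V_new/V_old).
Step 2:
                   B          G          C
  init        0.3742     0.1853      1.463
  Δ          0.02685    0.02685   -0.02685
  eq          0.4011     0.2121      1.437
  solve Keq expr → x = -0.00895; check Q = 4813

Q₀ = 6.1696e+06; Q > K (proceeds reverse)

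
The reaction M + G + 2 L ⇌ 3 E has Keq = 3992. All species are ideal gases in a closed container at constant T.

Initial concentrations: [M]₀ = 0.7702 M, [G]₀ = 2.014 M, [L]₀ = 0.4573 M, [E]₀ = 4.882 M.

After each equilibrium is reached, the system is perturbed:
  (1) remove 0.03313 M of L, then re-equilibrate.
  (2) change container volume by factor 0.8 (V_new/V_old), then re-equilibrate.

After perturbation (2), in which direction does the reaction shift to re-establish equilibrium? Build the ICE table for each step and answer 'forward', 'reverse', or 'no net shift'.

Q₀ = 358.7 vs Keq = 3992 ⇒ Q<K, forward
Step 1:
                   M          G          L          E
  init        0.7702      2.014     0.4573      4.882
  Δ          -0.1398    -0.1398    -0.2796     0.4194
  eq          0.6304      1.874     0.1777      5.301
  solve Keq expr → x = 0.1398; check Q = 3992
Then remove 0.03313 M of L.
Step 2:
                   M          G          L          E
  init        0.6304      1.874     0.1446      5.301
  Δ           0.0142     0.0142    0.02839   -0.04259
  eq          0.6446      1.888      0.173      5.259
  solve Keq expr → x = -0.0142; check Q = 3992
Then change container volume by factor 0.8 (V_new/V_old).
Step 3:
                   M          G          L          E
  init        0.8058      2.361     0.2162      6.573
  Δ        -0.009942  -0.009942   -0.01988    0.02983
  eq          0.7958      2.351     0.1964      6.603
  solve Keq expr → x = 0.009942; check Q = 3992

Direction: forward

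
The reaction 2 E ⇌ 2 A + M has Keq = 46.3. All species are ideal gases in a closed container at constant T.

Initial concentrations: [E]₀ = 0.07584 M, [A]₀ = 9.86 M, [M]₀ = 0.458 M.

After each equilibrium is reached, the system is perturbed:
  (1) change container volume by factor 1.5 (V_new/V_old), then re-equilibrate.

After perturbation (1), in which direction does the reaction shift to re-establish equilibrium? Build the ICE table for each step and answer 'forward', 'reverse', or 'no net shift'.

Direction: forward

Q₀ = 7741 vs Keq = 46.3 ⇒ Q>K, reverse
Step 1:
                   E          A          M
  Initial    0.07584       9.86      0.458
  Change      0.5281    -0.5281    -0.2641
  Equil        0.604      9.332     0.1939
  solve Keq expr → x = -0.2641; check Q = 46.3
Then change container volume by factor 1.5 (V_new/V_old).
Step 2:
                   E          A          M
  Initial     0.4026      6.221     0.1293
  Change     -0.0443     0.0443    0.02215
  Equil       0.3583      6.266     0.1514
  solve Keq expr → x = 0.02215; check Q = 46.3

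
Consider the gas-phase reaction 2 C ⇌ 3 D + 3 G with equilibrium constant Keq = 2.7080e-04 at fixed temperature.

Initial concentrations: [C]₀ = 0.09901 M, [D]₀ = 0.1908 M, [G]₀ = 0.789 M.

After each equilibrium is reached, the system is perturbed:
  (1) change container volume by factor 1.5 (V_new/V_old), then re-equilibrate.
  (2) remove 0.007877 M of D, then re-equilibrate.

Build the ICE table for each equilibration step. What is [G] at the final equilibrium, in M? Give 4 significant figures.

[G]_eq = 0.4426 M

Q₀ = 0.348 vs Keq = 2.7080e-04 ⇒ Q>K, reverse
Step 1:
                   C          D          G
  Initial    0.09901     0.1908      0.789
  Change      0.1037    -0.1556    -0.1556
  Equil       0.2027    0.03524     0.6334
  solve Keq expr → x = -0.05185; check Q = 2.7080e-04
Then change container volume by factor 1.5 (V_new/V_old).
Step 2:
                   C          D          G
  Initial     0.1351     0.0235     0.4223
  Change   -0.009188    0.01378    0.01378
  Equil        0.126    0.03728     0.4361
  solve Keq expr → x = 0.004594; check Q = 2.7080e-04
Then remove 0.007877 M of D.
Step 3:
                   C          D          G
  Initial      0.126     0.0294     0.4361
  Change   -0.004324   0.006485   0.006485
  Equil       0.1216    0.03589     0.4426
  solve Keq expr → x = 0.002162; check Q = 2.7080e-04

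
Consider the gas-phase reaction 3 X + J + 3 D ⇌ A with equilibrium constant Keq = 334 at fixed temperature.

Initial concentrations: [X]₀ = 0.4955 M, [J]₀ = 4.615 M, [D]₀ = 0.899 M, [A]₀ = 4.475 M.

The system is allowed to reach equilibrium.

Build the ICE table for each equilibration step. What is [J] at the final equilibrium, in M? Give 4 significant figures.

[J]_eq = 4.526 M

Q₀ = 10.97 vs Keq = 334 ⇒ Q<K, forward
Step 1:
                  X         J         D         A
  I          0.4955     4.615     0.899     4.475
  C         -0.2669  -0.08895   -0.2669   0.08895
  E          0.2286     4.526    0.6321     4.564
  solve Keq expr → x = 0.08895; check Q = 334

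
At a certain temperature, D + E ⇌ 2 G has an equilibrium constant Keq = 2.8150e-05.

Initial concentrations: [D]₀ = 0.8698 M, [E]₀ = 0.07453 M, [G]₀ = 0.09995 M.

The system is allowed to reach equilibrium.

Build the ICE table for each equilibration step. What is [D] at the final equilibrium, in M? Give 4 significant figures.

[D]_eq = 0.9189 M

Q₀ = 0.1541 vs Keq = 2.8150e-05 ⇒ Q>K, reverse
Step 1:
                   D          E          G
  Initial     0.8698    0.07453    0.09995
  Change     0.04908    0.04908   -0.09816
  Equil       0.9189     0.1236   0.001788
  solve Keq expr → x = -0.04908; check Q = 2.8150e-05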